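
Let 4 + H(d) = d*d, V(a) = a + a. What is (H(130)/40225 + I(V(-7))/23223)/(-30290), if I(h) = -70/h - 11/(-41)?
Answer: -2682682788/193350925230125 ≈ -1.3875e-5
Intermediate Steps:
V(a) = 2*a
H(d) = -4 + d² (H(d) = -4 + d*d = -4 + d²)
I(h) = 11/41 - 70/h (I(h) = -70/h - 11*(-1/41) = -70/h + 11/41 = 11/41 - 70/h)
(H(130)/40225 + I(V(-7))/23223)/(-30290) = ((-4 + 130²)/40225 + (11/41 - 70/(2*(-7)))/23223)/(-30290) = ((-4 + 16900)*(1/40225) + (11/41 - 70/(-14))*(1/23223))*(-1/30290) = (16896*(1/40225) + (11/41 - 70*(-1/14))*(1/23223))*(-1/30290) = (16896/40225 + (11/41 + 5)*(1/23223))*(-1/30290) = (16896/40225 + (216/41)*(1/23223))*(-1/30290) = (16896/40225 + 72/317381)*(-1/30290) = (5365365576/12766650725)*(-1/30290) = -2682682788/193350925230125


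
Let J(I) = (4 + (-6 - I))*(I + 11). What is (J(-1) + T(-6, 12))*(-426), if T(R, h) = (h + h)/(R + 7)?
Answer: -5964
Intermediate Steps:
T(R, h) = 2*h/(7 + R) (T(R, h) = (2*h)/(7 + R) = 2*h/(7 + R))
J(I) = (-2 - I)*(11 + I)
(J(-1) + T(-6, 12))*(-426) = ((-22 - 1*(-1)² - 13*(-1)) + 2*12/(7 - 6))*(-426) = ((-22 - 1*1 + 13) + 2*12/1)*(-426) = ((-22 - 1 + 13) + 2*12*1)*(-426) = (-10 + 24)*(-426) = 14*(-426) = -5964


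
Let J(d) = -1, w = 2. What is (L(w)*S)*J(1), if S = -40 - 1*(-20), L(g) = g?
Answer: 40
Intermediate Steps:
S = -20 (S = -40 + 20 = -20)
(L(w)*S)*J(1) = (2*(-20))*(-1) = -40*(-1) = 40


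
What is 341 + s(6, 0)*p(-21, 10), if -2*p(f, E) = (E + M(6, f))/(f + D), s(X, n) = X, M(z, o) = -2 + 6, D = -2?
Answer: 7885/23 ≈ 342.83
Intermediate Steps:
M(z, o) = 4
p(f, E) = -(4 + E)/(2*(-2 + f)) (p(f, E) = -(E + 4)/(2*(f - 2)) = -(4 + E)/(2*(-2 + f)))
341 + s(6, 0)*p(-21, 10) = 341 + 6*((-4 - 1*10)/(2*(-2 - 21))) = 341 + 6*((1/2)*(-4 - 10)/(-23)) = 341 + 6*((1/2)*(-1/23)*(-14)) = 341 + 6*(7/23) = 341 + 42/23 = 7885/23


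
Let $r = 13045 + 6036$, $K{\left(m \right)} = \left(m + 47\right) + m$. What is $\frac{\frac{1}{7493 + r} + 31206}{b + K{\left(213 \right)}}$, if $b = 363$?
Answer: $\frac{829268245}{22215864} \approx 37.328$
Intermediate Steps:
$K{\left(m \right)} = 47 + 2 m$ ($K{\left(m \right)} = \left(47 + m\right) + m = 47 + 2 m$)
$r = 19081$
$\frac{\frac{1}{7493 + r} + 31206}{b + K{\left(213 \right)}} = \frac{\frac{1}{7493 + 19081} + 31206}{363 + \left(47 + 2 \cdot 213\right)} = \frac{\frac{1}{26574} + 31206}{363 + \left(47 + 426\right)} = \frac{\frac{1}{26574} + 31206}{363 + 473} = \frac{829268245}{26574 \cdot 836} = \frac{829268245}{26574} \cdot \frac{1}{836} = \frac{829268245}{22215864}$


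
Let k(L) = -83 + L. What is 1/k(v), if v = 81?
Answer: -½ ≈ -0.50000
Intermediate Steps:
1/k(v) = 1/(-83 + 81) = 1/(-2) = -½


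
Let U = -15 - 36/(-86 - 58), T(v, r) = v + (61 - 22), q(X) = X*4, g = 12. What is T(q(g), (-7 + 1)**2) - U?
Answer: 407/4 ≈ 101.75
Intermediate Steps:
q(X) = 4*X
T(v, r) = 39 + v (T(v, r) = v + 39 = 39 + v)
U = -59/4 (U = -15 - 36/(-144) = -15 - 1/144*(-36) = -15 + 1/4 = -59/4 ≈ -14.750)
T(q(g), (-7 + 1)**2) - U = (39 + 4*12) - 1*(-59/4) = (39 + 48) + 59/4 = 87 + 59/4 = 407/4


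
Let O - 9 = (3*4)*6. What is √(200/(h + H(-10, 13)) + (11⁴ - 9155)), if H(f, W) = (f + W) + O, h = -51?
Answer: √5980854/33 ≈ 74.108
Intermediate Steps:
O = 81 (O = 9 + (3*4)*6 = 9 + 12*6 = 9 + 72 = 81)
H(f, W) = 81 + W + f (H(f, W) = (f + W) + 81 = (W + f) + 81 = 81 + W + f)
√(200/(h + H(-10, 13)) + (11⁴ - 9155)) = √(200/(-51 + (81 + 13 - 10)) + (11⁴ - 9155)) = √(200/(-51 + 84) + (14641 - 9155)) = √(200/33 + 5486) = √(181238/33) = √5980854/33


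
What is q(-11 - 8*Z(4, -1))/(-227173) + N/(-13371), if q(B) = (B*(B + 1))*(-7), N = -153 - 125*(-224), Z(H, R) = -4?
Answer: -6282844717/3037530183 ≈ -2.0684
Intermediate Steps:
N = 27847 (N = -153 + 28000 = 27847)
q(B) = -7*B*(1 + B) (q(B) = (B*(1 + B))*(-7) = -7*B*(1 + B))
q(-11 - 8*Z(4, -1))/(-227173) + N/(-13371) = -7*(-11 - 8*(-4))*(1 + (-11 - 8*(-4)))/(-227173) + 27847/(-13371) = -7*(-11 + 32)*(1 + (-11 + 32))*(-1/227173) + 27847*(-1/13371) = -7*21*(1 + 21)*(-1/227173) - 27847/13371 = -7*21*22*(-1/227173) - 27847/13371 = -3234*(-1/227173) - 27847/13371 = 3234/227173 - 27847/13371 = -6282844717/3037530183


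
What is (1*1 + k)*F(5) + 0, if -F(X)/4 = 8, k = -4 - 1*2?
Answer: 160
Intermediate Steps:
k = -6 (k = -4 - 2 = -6)
F(X) = -32 (F(X) = -4*8 = -32)
(1*1 + k)*F(5) + 0 = (1*1 - 6)*(-32) + 0 = (1 - 6)*(-32) + 0 = -5*(-32) + 0 = 160 + 0 = 160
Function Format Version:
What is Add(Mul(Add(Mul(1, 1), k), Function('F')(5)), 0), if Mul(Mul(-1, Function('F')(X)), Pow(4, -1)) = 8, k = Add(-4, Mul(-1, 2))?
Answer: 160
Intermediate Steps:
k = -6 (k = Add(-4, -2) = -6)
Function('F')(X) = -32 (Function('F')(X) = Mul(-4, 8) = -32)
Add(Mul(Add(Mul(1, 1), k), Function('F')(5)), 0) = Add(Mul(Add(Mul(1, 1), -6), -32), 0) = Add(Mul(Add(1, -6), -32), 0) = Add(Mul(-5, -32), 0) = Add(160, 0) = 160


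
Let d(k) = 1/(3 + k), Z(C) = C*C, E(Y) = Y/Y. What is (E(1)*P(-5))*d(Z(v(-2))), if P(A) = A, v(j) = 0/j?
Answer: -5/3 ≈ -1.6667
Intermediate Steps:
v(j) = 0
E(Y) = 1
Z(C) = C²
(E(1)*P(-5))*d(Z(v(-2))) = (1*(-5))/(3 + 0²) = -5/(3 + 0) = -5/3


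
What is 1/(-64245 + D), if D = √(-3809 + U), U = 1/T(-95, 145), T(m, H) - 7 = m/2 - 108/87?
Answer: -155537145/9992493102172 - 3*I*√2480623043/9992493102172 ≈ -1.5565e-5 - 1.4953e-8*I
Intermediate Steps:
T(m, H) = 167/29 + m/2 (T(m, H) = 7 + (m/2 - 108/87) = 7 + (m*(½) - 108*1/87) = 7 + (m/2 - 36/29) = 7 + (-36/29 + m/2) = 167/29 + m/2)
U = -58/2421 (U = 1/(167/29 + (½)*(-95)) = 1/(167/29 - 95/2) = 1/(-2421/58) = -58/2421 ≈ -0.023957)
D = I*√2480623043/807 (D = √(-3809 - 58/2421) = √(-9221647/2421) = I*√2480623043/807 ≈ 61.717*I)
1/(-64245 + D) = 1/(-64245 + I*√2480623043/807)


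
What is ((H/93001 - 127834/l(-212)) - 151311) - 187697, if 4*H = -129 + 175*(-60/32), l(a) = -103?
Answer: -103536123896351/306531296 ≈ -3.3777e+5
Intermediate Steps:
H = -3657/32 (H = (-129 + 175*(-60/32))/4 = (-129 + 175*(-60*1/32))/4 = (-129 + 175*(-15/8))/4 = (-129 - 2625/8)/4 = (¼)*(-3657/8) = -3657/32 ≈ -114.28)
((H/93001 - 127834/l(-212)) - 151311) - 187697 = ((-3657/32/93001 - 127834/(-103)) - 151311) - 187697 = ((-3657/32*1/93001 - 127834*(-1/103)) - 151311) - 187697 = ((-3657/2976032 + 127834/103) - 151311) - 187697 = (380437698017/306531296 - 151311) - 187697 = -46001119231039/306531296 - 187697 = -103536123896351/306531296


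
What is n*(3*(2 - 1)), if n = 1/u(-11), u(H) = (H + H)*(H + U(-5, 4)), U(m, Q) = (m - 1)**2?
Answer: -3/550 ≈ -0.0054545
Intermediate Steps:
U(m, Q) = (-1 + m)**2
u(H) = 2*H*(36 + H) (u(H) = (H + H)*(H + (-1 - 5)**2) = (2*H)*(H + (-6)**2) = (2*H)*(H + 36) = (2*H)*(36 + H) = 2*H*(36 + H))
n = -1/550 (n = 1/(2*(-11)*(36 - 11)) = 1/(2*(-11)*25) = 1/(-550) = -1/550 ≈ -0.0018182)
n*(3*(2 - 1)) = -3*(2 - 1)/550 = -3/550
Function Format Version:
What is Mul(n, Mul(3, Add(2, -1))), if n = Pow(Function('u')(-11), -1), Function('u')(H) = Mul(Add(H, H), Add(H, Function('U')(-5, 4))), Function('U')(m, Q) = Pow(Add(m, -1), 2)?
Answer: Rational(-3, 550) ≈ -0.0054545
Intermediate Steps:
Function('U')(m, Q) = Pow(Add(-1, m), 2)
Function('u')(H) = Mul(2, H, Add(36, H)) (Function('u')(H) = Mul(Add(H, H), Add(H, Pow(Add(-1, -5), 2))) = Mul(Mul(2, H), Add(H, Pow(-6, 2))) = Mul(Mul(2, H), Add(H, 36)) = Mul(Mul(2, H), Add(36, H)) = Mul(2, H, Add(36, H)))
n = Rational(-1, 550) (n = Pow(Mul(2, -11, Add(36, -11)), -1) = Pow(Mul(2, -11, 25), -1) = Pow(-550, -1) = Rational(-1, 550) ≈ -0.0018182)
Mul(n, Mul(3, Add(2, -1))) = Mul(Rational(-1, 550), Mul(3, Add(2, -1))) = Mul(Rational(-1, 550), Mul(3, 1)) = Mul(Rational(-1, 550), 3) = Rational(-3, 550)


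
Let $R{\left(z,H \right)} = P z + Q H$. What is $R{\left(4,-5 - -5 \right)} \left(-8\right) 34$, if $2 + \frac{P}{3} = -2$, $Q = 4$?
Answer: $13056$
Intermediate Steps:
$P = -12$ ($P = -6 + 3 \left(-2\right) = -6 - 6 = -12$)
$R{\left(z,H \right)} = - 12 z + 4 H$
$R{\left(4,-5 - -5 \right)} \left(-8\right) 34 = \left(\left(-12\right) 4 + 4 \left(-5 - -5\right)\right) \left(-8\right) 34 = \left(-48 + 4 \left(-5 + 5\right)\right) \left(-8\right) 34 = \left(-48 + 4 \cdot 0\right) \left(-8\right) 34 = \left(-48 + 0\right) \left(-8\right) 34 = \left(-48\right) \left(-8\right) 34 = 384 \cdot 34 = 13056$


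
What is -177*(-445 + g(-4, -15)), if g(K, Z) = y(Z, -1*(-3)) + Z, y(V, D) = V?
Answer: 84075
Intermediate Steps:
g(K, Z) = 2*Z (g(K, Z) = Z + Z = 2*Z)
-177*(-445 + g(-4, -15)) = -177*(-445 + 2*(-15)) = -177*(-445 - 30) = -177*(-475) = 84075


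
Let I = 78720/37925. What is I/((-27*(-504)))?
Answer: 16/104895 ≈ 0.00015253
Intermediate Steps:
I = 384/185 (I = 78720*(1/37925) = 384/185 ≈ 2.0757)
I/((-27*(-504))) = 384/(185*((-27*(-504)))) = (384/185)/13608 = (384/185)*(1/13608) = 16/104895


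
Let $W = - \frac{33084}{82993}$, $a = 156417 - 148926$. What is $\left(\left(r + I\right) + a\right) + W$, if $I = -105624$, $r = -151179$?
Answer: $- \frac{20691183900}{82993} \approx -2.4931 \cdot 10^{5}$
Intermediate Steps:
$a = 7491$
$W = - \frac{33084}{82993}$ ($W = \left(-33084\right) \frac{1}{82993} = - \frac{33084}{82993} \approx -0.39864$)
$\left(\left(r + I\right) + a\right) + W = \left(\left(-151179 - 105624\right) + 7491\right) - \frac{33084}{82993} = \left(-256803 + 7491\right) - \frac{33084}{82993} = -249312 - \frac{33084}{82993} = - \frac{20691183900}{82993}$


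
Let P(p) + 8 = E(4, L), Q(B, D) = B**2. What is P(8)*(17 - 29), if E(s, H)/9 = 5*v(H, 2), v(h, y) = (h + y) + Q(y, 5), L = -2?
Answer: -2064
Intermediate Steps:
v(h, y) = h + y + y**2 (v(h, y) = (h + y) + y**2 = h + y + y**2)
E(s, H) = 270 + 45*H (E(s, H) = 9*(5*(H + 2 + 2**2)) = 9*(5*(H + 2 + 4)) = 9*(5*(6 + H)) = 9*(30 + 5*H) = 270 + 45*H)
P(p) = 172 (P(p) = -8 + (270 + 45*(-2)) = -8 + (270 - 90) = -8 + 180 = 172)
P(8)*(17 - 29) = 172*(17 - 29) = 172*(-12) = -2064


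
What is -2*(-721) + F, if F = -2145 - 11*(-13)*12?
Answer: 1013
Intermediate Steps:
F = -429 (F = -2145 + 143*12 = -2145 + 1716 = -429)
-2*(-721) + F = -2*(-721) - 429 = 1442 - 429 = 1013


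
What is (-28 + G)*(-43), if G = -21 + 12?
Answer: 1591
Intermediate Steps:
G = -9
(-28 + G)*(-43) = (-28 - 9)*(-43) = -37*(-43) = 1591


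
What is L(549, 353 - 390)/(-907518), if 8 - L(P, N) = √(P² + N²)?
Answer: -4/453759 + √302770/907518 ≈ 0.00059750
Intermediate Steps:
L(P, N) = 8 - √(N² + P²) (L(P, N) = 8 - √(P² + N²) = 8 - √(N² + P²))
L(549, 353 - 390)/(-907518) = (8 - √((353 - 390)² + 549²))/(-907518) = (8 - √((-37)² + 301401))*(-1/907518) = (8 - √(1369 + 301401))*(-1/907518) = (8 - √302770)*(-1/907518) = -4/453759 + √302770/907518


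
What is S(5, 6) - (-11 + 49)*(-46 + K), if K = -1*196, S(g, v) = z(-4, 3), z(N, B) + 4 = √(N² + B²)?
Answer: 9197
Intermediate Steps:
z(N, B) = -4 + √(B² + N²) (z(N, B) = -4 + √(N² + B²) = -4 + √(B² + N²))
S(g, v) = 1 (S(g, v) = -4 + √(3² + (-4)²) = -4 + √(9 + 16) = -4 + √25 = -4 + 5 = 1)
K = -196
S(5, 6) - (-11 + 49)*(-46 + K) = 1 - (-11 + 49)*(-46 - 196) = 1 - 38*(-242) = 1 - 1*(-9196) = 1 + 9196 = 9197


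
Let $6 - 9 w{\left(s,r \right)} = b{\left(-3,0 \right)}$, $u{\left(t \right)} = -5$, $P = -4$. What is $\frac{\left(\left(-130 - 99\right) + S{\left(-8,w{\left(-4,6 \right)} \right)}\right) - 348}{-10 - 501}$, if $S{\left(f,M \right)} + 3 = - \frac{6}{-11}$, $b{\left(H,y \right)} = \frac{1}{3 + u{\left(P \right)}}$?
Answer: $\frac{6374}{5621} \approx 1.134$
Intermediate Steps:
$b{\left(H,y \right)} = - \frac{1}{2}$ ($b{\left(H,y \right)} = \frac{1}{3 - 5} = \frac{1}{-2} = - \frac{1}{2}$)
$w{\left(s,r \right)} = \frac{13}{18}$ ($w{\left(s,r \right)} = \frac{2}{3} - - \frac{1}{18} = \frac{2}{3} + \frac{1}{18} = \frac{13}{18}$)
$S{\left(f,M \right)} = - \frac{27}{11}$ ($S{\left(f,M \right)} = -3 - \frac{6}{-11} = -3 - - \frac{6}{11} = -3 + \frac{6}{11} = - \frac{27}{11}$)
$\frac{\left(\left(-130 - 99\right) + S{\left(-8,w{\left(-4,6 \right)} \right)}\right) - 348}{-10 - 501} = \frac{\left(\left(-130 - 99\right) - \frac{27}{11}\right) - 348}{-10 - 501} = \frac{\left(-229 - \frac{27}{11}\right) - 348}{-511} = \left(- \frac{2546}{11} - 348\right) \left(- \frac{1}{511}\right) = \left(- \frac{6374}{11}\right) \left(- \frac{1}{511}\right) = \frac{6374}{5621}$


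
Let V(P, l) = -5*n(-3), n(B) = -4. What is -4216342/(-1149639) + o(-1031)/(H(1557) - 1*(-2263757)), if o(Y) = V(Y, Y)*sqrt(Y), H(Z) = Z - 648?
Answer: 4216342/1149639 + 10*I*sqrt(1031)/1132333 ≈ 3.6675 + 0.00028357*I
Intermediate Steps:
H(Z) = -648 + Z
V(P, l) = 20 (V(P, l) = -5*(-4) = 20)
o(Y) = 20*sqrt(Y)
-4216342/(-1149639) + o(-1031)/(H(1557) - 1*(-2263757)) = -4216342/(-1149639) + (20*sqrt(-1031))/((-648 + 1557) - 1*(-2263757)) = -4216342*(-1/1149639) + (20*(I*sqrt(1031)))/(909 + 2263757) = 4216342/1149639 + (20*I*sqrt(1031))/2264666 = 4216342/1149639 + (20*I*sqrt(1031))*(1/2264666) = 4216342/1149639 + 10*I*sqrt(1031)/1132333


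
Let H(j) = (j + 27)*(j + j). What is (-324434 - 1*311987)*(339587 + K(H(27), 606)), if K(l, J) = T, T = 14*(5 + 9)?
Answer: -216245036643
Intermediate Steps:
H(j) = 2*j*(27 + j) (H(j) = (27 + j)*(2*j) = 2*j*(27 + j))
T = 196 (T = 14*14 = 196)
K(l, J) = 196
(-324434 - 1*311987)*(339587 + K(H(27), 606)) = (-324434 - 1*311987)*(339587 + 196) = (-324434 - 311987)*339783 = -636421*339783 = -216245036643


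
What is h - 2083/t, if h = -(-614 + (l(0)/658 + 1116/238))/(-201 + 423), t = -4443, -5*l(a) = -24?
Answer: 703466683/218914015 ≈ 3.2134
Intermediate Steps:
l(a) = 24/5 (l(a) = -⅕*(-24) = 24/5)
h = 1217084/443445 (h = -(-614 + ((24/5)/658 + 1116/238))/(-201 + 423) = -(-614 + ((24/5)*(1/658) + 1116*(1/238)))/222 = -(-614 + (12/1645 + 558/119))/222 = -(-614 + 18762/3995)/222 = -(-2434168)/(3995*222) = -1*(-1217084/443445) = 1217084/443445 ≈ 2.7446)
h - 2083/t = 1217084/443445 - 2083/(-4443) = 1217084/443445 - 2083*(-1/4443) = 1217084/443445 + 2083/4443 = 703466683/218914015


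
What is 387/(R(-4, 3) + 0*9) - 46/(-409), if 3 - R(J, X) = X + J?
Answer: 158467/1636 ≈ 96.862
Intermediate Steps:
R(J, X) = 3 - J - X (R(J, X) = 3 - (X + J) = 3 - (J + X) = 3 + (-J - X) = 3 - J - X)
387/(R(-4, 3) + 0*9) - 46/(-409) = 387/((3 - 1*(-4) - 1*3) + 0*9) - 46/(-409) = 387/((3 + 4 - 3) + 0) - 46*(-1/409) = 387/(4 + 0) + 46/409 = 387/4 + 46/409 = 158467/1636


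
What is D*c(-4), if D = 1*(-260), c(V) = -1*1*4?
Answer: 1040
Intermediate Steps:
c(V) = -4 (c(V) = -1*4 = -4)
D = -260
D*c(-4) = -260*(-4) = 1040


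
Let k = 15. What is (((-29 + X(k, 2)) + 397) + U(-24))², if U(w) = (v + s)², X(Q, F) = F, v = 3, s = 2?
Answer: 156025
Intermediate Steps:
U(w) = 25 (U(w) = (3 + 2)² = 5² = 25)
(((-29 + X(k, 2)) + 397) + U(-24))² = (((-29 + 2) + 397) + 25)² = ((-27 + 397) + 25)² = (370 + 25)² = 395² = 156025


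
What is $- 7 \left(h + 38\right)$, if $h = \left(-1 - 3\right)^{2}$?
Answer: $-378$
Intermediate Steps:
$h = 16$ ($h = \left(-4\right)^{2} = 16$)
$- 7 \left(h + 38\right) = - 7 \left(16 + 38\right) = \left(-7\right) 54 = -378$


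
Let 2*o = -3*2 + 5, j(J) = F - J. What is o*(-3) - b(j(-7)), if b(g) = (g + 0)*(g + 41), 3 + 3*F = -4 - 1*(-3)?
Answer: -4733/18 ≈ -262.94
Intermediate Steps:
F = -4/3 (F = -1 + (-4 - 1*(-3))/3 = -1 + (-4 + 3)/3 = -1 + (1/3)*(-1) = -1 - 1/3 = -4/3 ≈ -1.3333)
j(J) = -4/3 - J
b(g) = g*(41 + g)
o = -1/2 (o = (-3*2 + 5)/2 = (-6 + 5)/2 = (1/2)*(-1) = -1/2 ≈ -0.50000)
o*(-3) - b(j(-7)) = -1/2*(-3) - (-4/3 - 1*(-7))*(41 + (-4/3 - 1*(-7))) = 3/2 - (-4/3 + 7)*(41 + (-4/3 + 7)) = 3/2 - 17*(41 + 17/3)/3 = 3/2 - 17*140/(3*3) = 3/2 - 1*2380/9 = 3/2 - 2380/9 = -4733/18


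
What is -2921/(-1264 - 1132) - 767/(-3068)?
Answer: 880/599 ≈ 1.4691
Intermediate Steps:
-2921/(-1264 - 1132) - 767/(-3068) = -2921/(-2396) - 767*(-1/3068) = -2921*(-1/2396) + 1/4 = 2921/2396 + 1/4 = 880/599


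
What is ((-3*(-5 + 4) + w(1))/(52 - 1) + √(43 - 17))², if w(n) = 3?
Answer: 7518/289 + 4*√26/17 ≈ 27.214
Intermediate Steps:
((-3*(-5 + 4) + w(1))/(52 - 1) + √(43 - 17))² = ((-3*(-5 + 4) + 3)/(52 - 1) + √(43 - 17))² = ((-3*(-1) + 3)/51 + √26)² = ((3 + 3)*(1/51) + √26)² = (6*(1/51) + √26)² = (2/17 + √26)²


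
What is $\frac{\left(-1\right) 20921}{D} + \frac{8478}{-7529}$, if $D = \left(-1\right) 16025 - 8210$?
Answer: $- \frac{47950121}{182465315} \approx -0.26279$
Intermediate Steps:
$D = -24235$ ($D = -16025 - 8210 = -24235$)
$\frac{\left(-1\right) 20921}{D} + \frac{8478}{-7529} = \frac{\left(-1\right) 20921}{-24235} + \frac{8478}{-7529} = \left(-20921\right) \left(- \frac{1}{24235}\right) + 8478 \left(- \frac{1}{7529}\right) = \frac{20921}{24235} - \frac{8478}{7529} = - \frac{47950121}{182465315}$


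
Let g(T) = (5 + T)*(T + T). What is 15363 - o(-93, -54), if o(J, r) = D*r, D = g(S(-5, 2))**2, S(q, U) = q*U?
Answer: 555363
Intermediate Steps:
S(q, U) = U*q
g(T) = 2*T*(5 + T) (g(T) = (5 + T)*(2*T) = 2*T*(5 + T))
D = 10000 (D = (2*(2*(-5))*(5 + 2*(-5)))**2 = (2*(-10)*(5 - 10))**2 = (2*(-10)*(-5))**2 = 100**2 = 10000)
o(J, r) = 10000*r
15363 - o(-93, -54) = 15363 - 10000*(-54) = 15363 - 1*(-540000) = 15363 + 540000 = 555363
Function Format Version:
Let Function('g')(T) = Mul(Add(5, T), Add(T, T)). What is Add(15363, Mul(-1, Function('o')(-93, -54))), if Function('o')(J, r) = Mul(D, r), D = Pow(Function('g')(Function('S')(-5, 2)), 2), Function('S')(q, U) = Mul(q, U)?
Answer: 555363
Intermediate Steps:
Function('S')(q, U) = Mul(U, q)
Function('g')(T) = Mul(2, T, Add(5, T)) (Function('g')(T) = Mul(Add(5, T), Mul(2, T)) = Mul(2, T, Add(5, T)))
D = 10000 (D = Pow(Mul(2, Mul(2, -5), Add(5, Mul(2, -5))), 2) = Pow(Mul(2, -10, Add(5, -10)), 2) = Pow(Mul(2, -10, -5), 2) = Pow(100, 2) = 10000)
Function('o')(J, r) = Mul(10000, r)
Add(15363, Mul(-1, Function('o')(-93, -54))) = Add(15363, Mul(-1, Mul(10000, -54))) = Add(15363, Mul(-1, -540000)) = Add(15363, 540000) = 555363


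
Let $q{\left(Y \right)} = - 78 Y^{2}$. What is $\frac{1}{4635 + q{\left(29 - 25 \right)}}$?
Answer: $\frac{1}{3387} \approx 0.00029525$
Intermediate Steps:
$\frac{1}{4635 + q{\left(29 - 25 \right)}} = \frac{1}{4635 - 78 \left(29 - 25\right)^{2}} = \frac{1}{4635 - 78 \cdot 4^{2}} = \frac{1}{4635 - 1248} = \frac{1}{3387}$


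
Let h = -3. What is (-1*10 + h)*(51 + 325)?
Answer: -4888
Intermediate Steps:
(-1*10 + h)*(51 + 325) = (-1*10 - 3)*(51 + 325) = (-10 - 3)*376 = -13*376 = -4888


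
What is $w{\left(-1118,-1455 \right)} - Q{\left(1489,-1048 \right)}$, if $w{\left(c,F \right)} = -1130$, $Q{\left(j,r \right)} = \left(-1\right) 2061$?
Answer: $931$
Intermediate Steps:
$Q{\left(j,r \right)} = -2061$
$w{\left(-1118,-1455 \right)} - Q{\left(1489,-1048 \right)} = -1130 - -2061 = -1130 + 2061 = 931$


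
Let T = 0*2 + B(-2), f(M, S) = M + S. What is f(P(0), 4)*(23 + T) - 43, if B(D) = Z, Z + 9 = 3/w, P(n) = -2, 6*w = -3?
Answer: -27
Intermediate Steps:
w = -½ (w = (⅙)*(-3) = -½ ≈ -0.50000)
Z = -15 (Z = -9 + 3/(-½) = -9 + 3*(-2) = -9 - 6 = -15)
B(D) = -15
T = -15 (T = 0*2 - 15 = 0 - 15 = -15)
f(P(0), 4)*(23 + T) - 43 = (-2 + 4)*(23 - 15) - 43 = 2*8 - 43 = 16 - 43 = -27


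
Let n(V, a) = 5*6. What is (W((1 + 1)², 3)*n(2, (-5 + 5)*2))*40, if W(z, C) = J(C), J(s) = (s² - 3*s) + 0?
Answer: 0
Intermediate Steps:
J(s) = s² - 3*s
W(z, C) = C*(-3 + C)
n(V, a) = 30
(W((1 + 1)², 3)*n(2, (-5 + 5)*2))*40 = ((3*(-3 + 3))*30)*40 = ((3*0)*30)*40 = (0*30)*40 = 0*40 = 0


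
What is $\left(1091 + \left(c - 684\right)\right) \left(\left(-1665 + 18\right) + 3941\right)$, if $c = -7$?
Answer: $917600$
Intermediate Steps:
$\left(1091 + \left(c - 684\right)\right) \left(\left(-1665 + 18\right) + 3941\right) = \left(1091 - 691\right) \left(\left(-1665 + 18\right) + 3941\right) = \left(1091 - 691\right) \left(-1647 + 3941\right) = \left(1091 - 691\right) 2294 = 400 \cdot 2294 = 917600$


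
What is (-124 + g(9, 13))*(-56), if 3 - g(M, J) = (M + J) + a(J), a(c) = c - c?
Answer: 8008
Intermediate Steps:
a(c) = 0
g(M, J) = 3 - J - M (g(M, J) = 3 - ((M + J) + 0) = 3 - ((J + M) + 0) = 3 - (J + M) = 3 + (-J - M) = 3 - J - M)
(-124 + g(9, 13))*(-56) = (-124 + (3 - 1*13 - 1*9))*(-56) = (-124 + (3 - 13 - 9))*(-56) = (-124 - 19)*(-56) = -143*(-56) = 8008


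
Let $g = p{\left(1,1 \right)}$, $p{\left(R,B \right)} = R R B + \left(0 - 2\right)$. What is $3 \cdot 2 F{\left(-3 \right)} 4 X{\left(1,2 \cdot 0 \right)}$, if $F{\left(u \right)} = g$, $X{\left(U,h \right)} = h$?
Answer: $0$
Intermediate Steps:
$p{\left(R,B \right)} = -2 + B R^{2}$ ($p{\left(R,B \right)} = R^{2} B + \left(0 - 2\right) = B R^{2} - 2 = -2 + B R^{2}$)
$g = -1$ ($g = -2 + 1 \cdot 1^{2} = -2 + 1 \cdot 1 = -2 + 1 = -1$)
$F{\left(u \right)} = -1$
$3 \cdot 2 F{\left(-3 \right)} 4 X{\left(1,2 \cdot 0 \right)} = 3 \cdot 2 \left(-1\right) 4 \cdot 2 \cdot 0 = 6 \left(-1\right) 4 \cdot 0 = \left(-6\right) 4 \cdot 0 = \left(-24\right) 0 = 0$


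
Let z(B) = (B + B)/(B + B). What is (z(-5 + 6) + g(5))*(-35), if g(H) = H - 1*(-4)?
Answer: -350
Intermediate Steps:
g(H) = 4 + H (g(H) = H + 4 = 4 + H)
z(B) = 1 (z(B) = (2*B)/((2*B)) = (2*B)*(1/(2*B)) = 1)
(z(-5 + 6) + g(5))*(-35) = (1 + (4 + 5))*(-35) = (1 + 9)*(-35) = 10*(-35) = -350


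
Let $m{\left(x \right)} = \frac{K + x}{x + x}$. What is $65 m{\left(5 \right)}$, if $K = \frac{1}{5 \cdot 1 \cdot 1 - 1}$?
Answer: $\frac{273}{8} \approx 34.125$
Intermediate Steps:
$K = \frac{1}{4}$ ($K = \frac{1}{5 \cdot 1 - 1} = \frac{1}{5 - 1} = \frac{1}{4} \approx 0.25$)
$m{\left(x \right)} = \frac{\frac{1}{4} + x}{2 x}$ ($m{\left(x \right)} = \frac{\frac{1}{4} + x}{x + x} = \frac{\frac{1}{4} + x}{2 x}$)
$65 m{\left(5 \right)} = 65 \frac{1 + 4 \cdot 5}{8 \cdot 5} = 65 \cdot \frac{1}{8} \cdot \frac{1}{5} \left(1 + 20\right) = 65 \cdot \frac{1}{8} \cdot \frac{1}{5} \cdot 21 = 65 \cdot \frac{21}{40} = \frac{273}{8}$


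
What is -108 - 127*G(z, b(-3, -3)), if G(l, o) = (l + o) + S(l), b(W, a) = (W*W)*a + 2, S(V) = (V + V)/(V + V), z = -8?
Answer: 3956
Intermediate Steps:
S(V) = 1 (S(V) = (2*V)/((2*V)) = (2*V)*(1/(2*V)) = 1)
b(W, a) = 2 + a*W² (b(W, a) = W²*a + 2 = a*W² + 2 = 2 + a*W²)
G(l, o) = 1 + l + o (G(l, o) = (l + o) + 1 = 1 + l + o)
-108 - 127*G(z, b(-3, -3)) = -108 - 127*(1 - 8 + (2 - 3*(-3)²)) = -108 - 127*(1 - 8 + (2 - 3*9)) = -108 - 127*(1 - 8 + (2 - 27)) = -108 - 127*(1 - 8 - 25) = -108 - 127*(-32) = -108 + 4064 = 3956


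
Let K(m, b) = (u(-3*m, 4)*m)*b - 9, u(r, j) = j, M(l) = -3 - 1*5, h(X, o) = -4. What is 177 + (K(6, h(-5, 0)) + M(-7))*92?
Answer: -10219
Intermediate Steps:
M(l) = -8 (M(l) = -3 - 5 = -8)
K(m, b) = -9 + 4*b*m (K(m, b) = (4*m)*b - 9 = 4*b*m - 9 = -9 + 4*b*m)
177 + (K(6, h(-5, 0)) + M(-7))*92 = 177 + ((-9 + 4*(-4)*6) - 8)*92 = 177 + ((-9 - 96) - 8)*92 = 177 + (-105 - 8)*92 = 177 - 113*92 = 177 - 10396 = -10219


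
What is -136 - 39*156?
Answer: -6220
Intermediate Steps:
-136 - 39*156 = -136 - 6084 = -6220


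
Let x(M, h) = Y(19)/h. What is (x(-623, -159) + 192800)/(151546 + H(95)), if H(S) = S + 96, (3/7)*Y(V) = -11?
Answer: 91965677/72378549 ≈ 1.2706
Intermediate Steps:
Y(V) = -77/3 (Y(V) = (7/3)*(-11) = -77/3)
H(S) = 96 + S
x(M, h) = -77/(3*h)
(x(-623, -159) + 192800)/(151546 + H(95)) = (-77/3/(-159) + 192800)/(151546 + (96 + 95)) = (-77/3*(-1/159) + 192800)/(151546 + 191) = (77/477 + 192800)/151737 = (91965677/477)*(1/151737) = 91965677/72378549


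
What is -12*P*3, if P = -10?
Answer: 360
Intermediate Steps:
-12*P*3 = -12*(-10)*3 = 120*3 = 360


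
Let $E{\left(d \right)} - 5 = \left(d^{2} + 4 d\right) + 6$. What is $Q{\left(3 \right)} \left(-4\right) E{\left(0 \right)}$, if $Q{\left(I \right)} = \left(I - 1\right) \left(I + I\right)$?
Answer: $-528$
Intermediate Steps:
$Q{\left(I \right)} = 2 I \left(-1 + I\right)$ ($Q{\left(I \right)} = \left(-1 + I\right) 2 I = 2 I \left(-1 + I\right)$)
$E{\left(d \right)} = 11 + d^{2} + 4 d$ ($E{\left(d \right)} = 5 + \left(\left(d^{2} + 4 d\right) + 6\right) = 5 + \left(6 + d^{2} + 4 d\right) = 11 + d^{2} + 4 d$)
$Q{\left(3 \right)} \left(-4\right) E{\left(0 \right)} = 2 \cdot 3 \left(-1 + 3\right) \left(-4\right) \left(11 + 0^{2} + 4 \cdot 0\right) = 2 \cdot 3 \cdot 2 \left(-4\right) \left(11 + 0 + 0\right) = 12 \left(-4\right) 11 = \left(-48\right) 11 = -528$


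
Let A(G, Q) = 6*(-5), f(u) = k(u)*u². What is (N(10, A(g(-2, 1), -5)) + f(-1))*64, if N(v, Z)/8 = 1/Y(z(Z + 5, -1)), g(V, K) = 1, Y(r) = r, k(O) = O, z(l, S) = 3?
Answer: 320/3 ≈ 106.67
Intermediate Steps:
f(u) = u³ (f(u) = u*u² = u³)
A(G, Q) = -30
N(v, Z) = 8/3
(N(10, A(g(-2, 1), -5)) + f(-1))*64 = (8/3 + (-1)³)*64 = (8/3 - 1)*64 = (5/3)*64 = 320/3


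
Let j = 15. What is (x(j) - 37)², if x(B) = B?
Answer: 484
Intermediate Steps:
(x(j) - 37)² = (15 - 37)² = (-22)² = 484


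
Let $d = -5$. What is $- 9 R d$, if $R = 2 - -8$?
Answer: $450$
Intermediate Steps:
$R = 10$ ($R = 2 + 8 = 10$)
$- 9 R d = \left(-9\right) 10 \left(-5\right) = \left(-90\right) \left(-5\right) = 450$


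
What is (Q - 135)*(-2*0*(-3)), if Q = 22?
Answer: 0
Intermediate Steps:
(Q - 135)*(-2*0*(-3)) = (22 - 135)*(-2*0*(-3)) = -0*(-3) = -113*0 = 0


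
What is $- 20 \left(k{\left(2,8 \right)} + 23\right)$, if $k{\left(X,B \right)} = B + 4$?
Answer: $-700$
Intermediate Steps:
$k{\left(X,B \right)} = 4 + B$
$- 20 \left(k{\left(2,8 \right)} + 23\right) = - 20 \left(\left(4 + 8\right) + 23\right) = - 20 \left(12 + 23\right) = \left(-20\right) 35 = -700$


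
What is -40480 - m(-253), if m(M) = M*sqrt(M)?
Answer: -40480 + 253*I*sqrt(253) ≈ -40480.0 + 4024.2*I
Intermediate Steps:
m(M) = M**(3/2)
-40480 - m(-253) = -40480 - (-253)**(3/2) = -40480 - (-253)*I*sqrt(253) = -40480 + 253*I*sqrt(253)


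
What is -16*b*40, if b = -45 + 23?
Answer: 14080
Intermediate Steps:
b = -22
-16*b*40 = -16*(-22)*40 = 352*40 = 14080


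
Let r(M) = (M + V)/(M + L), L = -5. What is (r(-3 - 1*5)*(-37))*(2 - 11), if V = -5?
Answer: 333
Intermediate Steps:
r(M) = 1 (r(M) = (M - 5)/(M - 5) = (-5 + M)/(-5 + M) = 1)
(r(-3 - 1*5)*(-37))*(2 - 11) = (1*(-37))*(2 - 11) = -37*(-9) = 333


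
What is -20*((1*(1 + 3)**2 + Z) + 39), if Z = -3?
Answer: -1040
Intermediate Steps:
-20*((1*(1 + 3)**2 + Z) + 39) = -20*((1*(1 + 3)**2 - 3) + 39) = -20*((1*4**2 - 3) + 39) = -20*((1*16 - 3) + 39) = -20*((16 - 3) + 39) = -20*(13 + 39) = -20*52 = -1040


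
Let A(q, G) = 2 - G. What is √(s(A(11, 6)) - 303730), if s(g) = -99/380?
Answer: I*√10964662405/190 ≈ 551.12*I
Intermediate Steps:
s(g) = -99/380 (s(g) = -99*1/380 = -99/380)
√(s(A(11, 6)) - 303730) = √(-99/380 - 303730) = √(-115417499/380) = I*√10964662405/190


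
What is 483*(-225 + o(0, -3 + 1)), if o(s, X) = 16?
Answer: -100947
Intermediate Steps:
483*(-225 + o(0, -3 + 1)) = 483*(-225 + 16) = 483*(-209) = -100947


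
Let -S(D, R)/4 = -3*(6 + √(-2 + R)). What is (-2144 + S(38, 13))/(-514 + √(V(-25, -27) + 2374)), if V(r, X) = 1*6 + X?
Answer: 1065008/261843 - 2056*√11/87281 - 4*√25883/87281 + 2072*√2353/261843 ≈ 4.3657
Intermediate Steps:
V(r, X) = 6 + X
S(D, R) = 72 + 12*√(-2 + R) (S(D, R) = -(-12)*(6 + √(-2 + R)) = -4*(-18 - 3*√(-2 + R)) = 72 + 12*√(-2 + R))
(-2144 + S(38, 13))/(-514 + √(V(-25, -27) + 2374)) = (-2144 + (72 + 12*√(-2 + 13)))/(-514 + √((6 - 27) + 2374)) = (-2144 + (72 + 12*√11))/(-514 + √(-21 + 2374)) = (-2072 + 12*√11)/(-514 + √2353)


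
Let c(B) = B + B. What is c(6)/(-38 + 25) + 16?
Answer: 196/13 ≈ 15.077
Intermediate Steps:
c(B) = 2*B
c(6)/(-38 + 25) + 16 = (2*6)/(-38 + 25) + 16 = 12/(-13) + 16 = -1/13*12 + 16 = -12/13 + 16 = 196/13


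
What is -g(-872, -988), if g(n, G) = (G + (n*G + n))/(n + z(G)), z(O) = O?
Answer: 214919/465 ≈ 462.19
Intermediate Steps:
g(n, G) = (G + n + G*n)/(G + n) (g(n, G) = (G + (n*G + n))/(n + G) = (G + (G*n + n))/(G + n) = (G + (n + G*n))/(G + n) = (G + n + G*n)/(G + n))
-g(-872, -988) = -(-988 - 872 - 988*(-872))/(-988 - 872) = -(-988 - 872 + 861536)/(-1860) = -(-1)*859676/1860 = -1*(-214919/465) = 214919/465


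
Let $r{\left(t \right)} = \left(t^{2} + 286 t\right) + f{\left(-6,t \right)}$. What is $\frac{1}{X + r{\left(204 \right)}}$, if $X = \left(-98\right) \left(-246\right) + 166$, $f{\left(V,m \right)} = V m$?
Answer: $\frac{1}{123010} \approx 8.1294 \cdot 10^{-6}$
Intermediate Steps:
$r{\left(t \right)} = t^{2} + 280 t$ ($r{\left(t \right)} = \left(t^{2} + 286 t\right) - 6 t = t^{2} + 280 t$)
$X = 24274$ ($X = 24108 + 166 = 24274$)
$\frac{1}{X + r{\left(204 \right)}} = \frac{1}{24274 + 204 \left(280 + 204\right)} = \frac{1}{24274 + 204 \cdot 484} = \frac{1}{24274 + 98736} = \frac{1}{123010}$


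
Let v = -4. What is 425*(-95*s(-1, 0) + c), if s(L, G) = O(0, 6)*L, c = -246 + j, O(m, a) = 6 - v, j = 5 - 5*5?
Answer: 290700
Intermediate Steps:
j = -20 (j = 5 - 25 = -20)
O(m, a) = 10 (O(m, a) = 6 - 1*(-4) = 6 + 4 = 10)
c = -266 (c = -246 - 20 = -266)
s(L, G) = 10*L
425*(-95*s(-1, 0) + c) = 425*(-950*(-1) - 266) = 425*(-95*(-10) - 266) = 425*(950 - 266) = 425*684 = 290700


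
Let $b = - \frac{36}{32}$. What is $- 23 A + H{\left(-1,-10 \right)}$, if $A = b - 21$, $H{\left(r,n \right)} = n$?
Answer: $\frac{3991}{8} \approx 498.88$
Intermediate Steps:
$b = - \frac{9}{8}$ ($b = \left(-36\right) \frac{1}{32} = - \frac{9}{8} \approx -1.125$)
$A = - \frac{177}{8}$ ($A = - \frac{9}{8} - 21 = - \frac{177}{8} \approx -22.125$)
$- 23 A + H{\left(-1,-10 \right)} = \left(-23\right) \left(- \frac{177}{8}\right) - 10 = \frac{4071}{8} - 10 = \frac{3991}{8}$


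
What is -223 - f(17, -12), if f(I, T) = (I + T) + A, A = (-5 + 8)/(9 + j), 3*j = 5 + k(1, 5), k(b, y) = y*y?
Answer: -4335/19 ≈ -228.16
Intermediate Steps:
k(b, y) = y²
j = 10 (j = (5 + 5²)/3 = (5 + 25)/3 = (⅓)*30 = 10)
A = 3/19 (A = (-5 + 8)/(9 + 10) = 3/19 ≈ 0.15789)
f(I, T) = 3/19 + I + T (f(I, T) = (I + T) + 3/19 = 3/19 + I + T)
-223 - f(17, -12) = -223 - (3/19 + 17 - 12) = -223 - 1*98/19 = -223 - 98/19 = -4335/19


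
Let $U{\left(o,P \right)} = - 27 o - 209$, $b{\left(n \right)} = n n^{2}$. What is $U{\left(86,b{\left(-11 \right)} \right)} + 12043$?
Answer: $9512$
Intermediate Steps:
$b{\left(n \right)} = n^{3}$
$U{\left(o,P \right)} = -209 - 27 o$
$U{\left(86,b{\left(-11 \right)} \right)} + 12043 = \left(-209 - 2322\right) + 12043 = -2531 + 12043 = 9512$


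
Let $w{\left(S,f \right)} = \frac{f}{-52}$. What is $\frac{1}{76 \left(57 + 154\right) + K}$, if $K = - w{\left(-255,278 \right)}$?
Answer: $\frac{26}{417075} \approx 6.2339 \cdot 10^{-5}$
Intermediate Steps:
$w{\left(S,f \right)} = - \frac{f}{52}$ ($w{\left(S,f \right)} = f \left(- \frac{1}{52}\right) = - \frac{f}{52}$)
$K = \frac{139}{26}$ ($K = - \frac{\left(-1\right) 278}{52} = \left(-1\right) \left(- \frac{139}{26}\right) = \frac{139}{26} \approx 5.3462$)
$\frac{1}{76 \left(57 + 154\right) + K} = \frac{1}{76 \left(57 + 154\right) + \frac{139}{26}} = \frac{1}{76 \cdot 211 + \frac{139}{26}} = \frac{1}{16036 + \frac{139}{26}} = \frac{1}{\frac{417075}{26}} = \frac{26}{417075}$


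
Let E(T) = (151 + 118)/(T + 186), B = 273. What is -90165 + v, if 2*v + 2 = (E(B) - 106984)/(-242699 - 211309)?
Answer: -37579277225717/416779344 ≈ -90166.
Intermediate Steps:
E(T) = 269/(186 + T)
v = -367673957/416779344 (v = -1 + ((269/(186 + 273) - 106984)/(-242699 - 211309))/2 = -1 + ((269/459 - 106984)/(-454008))/2 = -1 + ((269*(1/459) - 106984)*(-1/454008))/2 = -1 + ((269/459 - 106984)*(-1/454008))/2 = -1 + (-49105387/459*(-1/454008))/2 = -1 + (1/2)*(49105387/208389672) = -1 + 49105387/416779344 = -367673957/416779344 ≈ -0.88218)
-90165 + v = -90165 - 367673957/416779344 = -37579277225717/416779344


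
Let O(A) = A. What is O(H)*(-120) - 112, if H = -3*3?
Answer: 968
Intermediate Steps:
H = -9
O(H)*(-120) - 112 = -9*(-120) - 112 = 1080 - 112 = 968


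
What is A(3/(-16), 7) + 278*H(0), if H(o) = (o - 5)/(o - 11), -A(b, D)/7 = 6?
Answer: 928/11 ≈ 84.364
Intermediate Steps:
A(b, D) = -42 (A(b, D) = -7*6 = -42)
H(o) = (-5 + o)/(-11 + o)
A(3/(-16), 7) + 278*H(0) = -42 + 278*((-5 + 0)/(-11 + 0)) = -42 + 278*(-5/(-11)) = -42 + 278*(-1/11*(-5)) = -42 + 278*(5/11) = -42 + 1390/11 = 928/11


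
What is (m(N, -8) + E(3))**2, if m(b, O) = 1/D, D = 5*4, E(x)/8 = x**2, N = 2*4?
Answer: 2076481/400 ≈ 5191.2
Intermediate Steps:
N = 8
E(x) = 8*x**2
D = 20
m(b, O) = 1/20
(m(N, -8) + E(3))**2 = (1/20 + 8*3**2)**2 = (1/20 + 8*9)**2 = (1/20 + 72)**2 = (1441/20)**2 = 2076481/400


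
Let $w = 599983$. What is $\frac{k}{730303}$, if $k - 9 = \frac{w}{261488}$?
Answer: $\frac{2953375}{190965470864} \approx 1.5465 \cdot 10^{-5}$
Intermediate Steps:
$k = \frac{2953375}{261488}$ ($k = 9 + \frac{599983}{261488} = \frac{2953375}{261488} \approx 11.294$)
$\frac{k}{730303} = \frac{2953375}{261488 \cdot 730303} = \frac{2953375}{261488} \cdot \frac{1}{730303} = \frac{2953375}{190965470864}$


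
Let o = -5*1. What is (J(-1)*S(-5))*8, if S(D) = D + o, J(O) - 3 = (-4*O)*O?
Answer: 80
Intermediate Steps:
o = -5
J(O) = 3 - 4*O² (J(O) = 3 + (-4*O)*O = 3 - 4*O²)
S(D) = -5 + D (S(D) = D - 5 = -5 + D)
(J(-1)*S(-5))*8 = ((3 - 4*(-1)²)*(-5 - 5))*8 = ((3 - 4*1)*(-10))*8 = ((3 - 4)*(-10))*8 = -1*(-10)*8 = 10*8 = 80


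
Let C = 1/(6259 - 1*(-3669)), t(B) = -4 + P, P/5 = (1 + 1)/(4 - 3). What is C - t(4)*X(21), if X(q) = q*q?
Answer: -26269487/9928 ≈ -2646.0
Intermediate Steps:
P = 10 (P = 5*((1 + 1)/(4 - 3)) = 5*(2/1) = 5*(2*1) = 5*2 = 10)
X(q) = q²
t(B) = 6 (t(B) = -4 + 10 = 6)
C = 1/9928 (C = 1/(6259 + 3669) = 1/9928 ≈ 0.00010073)
C - t(4)*X(21) = 1/9928 - 6*21² = 1/9928 - 6*441 = 1/9928 - 1*2646 = 1/9928 - 2646 = -26269487/9928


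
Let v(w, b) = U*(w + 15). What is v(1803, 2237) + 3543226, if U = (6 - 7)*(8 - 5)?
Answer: 3537772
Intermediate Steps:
U = -3 (U = -1*3 = -3)
v(w, b) = -45 - 3*w (v(w, b) = -3*(w + 15) = -3*(15 + w) = -45 - 3*w)
v(1803, 2237) + 3543226 = (-45 - 3*1803) + 3543226 = (-45 - 5409) + 3543226 = -5454 + 3543226 = 3537772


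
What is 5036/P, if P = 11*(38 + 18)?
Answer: 1259/154 ≈ 8.1753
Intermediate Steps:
P = 616 (P = 11*56 = 616)
5036/P = 5036/616 = 5036*(1/616) = 1259/154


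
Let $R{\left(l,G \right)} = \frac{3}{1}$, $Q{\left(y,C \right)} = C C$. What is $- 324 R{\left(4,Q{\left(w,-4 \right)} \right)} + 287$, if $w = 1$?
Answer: $-685$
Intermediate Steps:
$Q{\left(y,C \right)} = C^{2}$
$R{\left(l,G \right)} = 3$ ($R{\left(l,G \right)} = 3 \cdot 1 = 3$)
$- 324 R{\left(4,Q{\left(w,-4 \right)} \right)} + 287 = \left(-324\right) 3 + 287 = -972 + 287 = -685$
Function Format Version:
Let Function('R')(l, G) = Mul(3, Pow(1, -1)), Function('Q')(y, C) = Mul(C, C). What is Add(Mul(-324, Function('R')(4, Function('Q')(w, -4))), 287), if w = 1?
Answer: -685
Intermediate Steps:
Function('Q')(y, C) = Pow(C, 2)
Function('R')(l, G) = 3 (Function('R')(l, G) = Mul(3, 1) = 3)
Add(Mul(-324, Function('R')(4, Function('Q')(w, -4))), 287) = Add(Mul(-324, 3), 287) = Add(-972, 287) = -685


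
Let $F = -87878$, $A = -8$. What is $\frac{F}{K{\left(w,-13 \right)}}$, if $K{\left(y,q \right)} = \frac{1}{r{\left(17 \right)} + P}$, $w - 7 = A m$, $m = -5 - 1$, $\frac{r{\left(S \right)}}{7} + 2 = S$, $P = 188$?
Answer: $-25748254$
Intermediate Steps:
$r{\left(S \right)} = -14 + 7 S$
$m = -6$ ($m = -5 - 1 = -6$)
$w = 55$ ($w = 7 - -48 = 7 + 48 = 55$)
$K{\left(y,q \right)} = \frac{1}{293}$ ($K{\left(y,q \right)} = \frac{1}{\left(-14 + 7 \cdot 17\right) + 188} = \frac{1}{\left(-14 + 119\right) + 188} = \frac{1}{105 + 188} = \frac{1}{293}$)
$\frac{F}{K{\left(w,-13 \right)}} = - 87878 \frac{1}{\frac{1}{293}} = \left(-87878\right) 293 = -25748254$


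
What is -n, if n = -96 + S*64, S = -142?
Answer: 9184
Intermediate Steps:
n = -9184 (n = -96 - 142*64 = -96 - 9088 = -9184)
-n = -1*(-9184) = 9184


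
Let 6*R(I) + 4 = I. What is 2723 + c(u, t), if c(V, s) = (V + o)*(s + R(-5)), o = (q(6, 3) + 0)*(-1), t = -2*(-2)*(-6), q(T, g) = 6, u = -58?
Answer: 4355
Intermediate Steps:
t = -24 (t = 4*(-6) = -24)
R(I) = -⅔ + I/6
o = -6 (o = (6 + 0)*(-1) = 6*(-1) = -6)
c(V, s) = (-6 + V)*(-3/2 + s) (c(V, s) = (V - 6)*(s + (-⅔ + (⅙)*(-5))) = (-6 + V)*(s + (-⅔ - ⅚)) = (-6 + V)*(s - 3/2) = (-6 + V)*(-3/2 + s))
2723 + c(u, t) = 2723 + (9 - 6*(-24) - 3/2*(-58) - 58*(-24)) = 2723 + (9 + 144 + 87 + 1392) = 2723 + 1632 = 4355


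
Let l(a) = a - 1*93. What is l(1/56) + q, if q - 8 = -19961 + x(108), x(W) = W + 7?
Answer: -1116135/56 ≈ -19931.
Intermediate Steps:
x(W) = 7 + W
q = -19838 (q = 8 + (-19961 + (7 + 108)) = 8 + (-19961 + 115) = 8 - 19846 = -19838)
l(a) = -93 + a (l(a) = a - 93 = -93 + a)
l(1/56) + q = (-93 + 1/56) - 19838 = -5207/56 - 19838 = -1116135/56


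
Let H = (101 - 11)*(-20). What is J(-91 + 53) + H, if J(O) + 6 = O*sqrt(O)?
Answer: -1806 - 38*I*sqrt(38) ≈ -1806.0 - 234.25*I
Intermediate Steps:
H = -1800 (H = 90*(-20) = -1800)
J(O) = -6 + O**(3/2) (J(O) = -6 + O*sqrt(O) = -6 + O**(3/2))
J(-91 + 53) + H = (-6 + (-91 + 53)**(3/2)) - 1800 = (-6 + (-38)**(3/2)) - 1800 = (-6 - 38*I*sqrt(38)) - 1800 = -1806 - 38*I*sqrt(38)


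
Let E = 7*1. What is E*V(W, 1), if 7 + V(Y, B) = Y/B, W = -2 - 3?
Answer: -84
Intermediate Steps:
W = -5
E = 7
V(Y, B) = -7 + Y/B
E*V(W, 1) = 7*(-7 - 5/1) = 7*(-7 - 5*1) = 7*(-7 - 5) = 7*(-12) = -84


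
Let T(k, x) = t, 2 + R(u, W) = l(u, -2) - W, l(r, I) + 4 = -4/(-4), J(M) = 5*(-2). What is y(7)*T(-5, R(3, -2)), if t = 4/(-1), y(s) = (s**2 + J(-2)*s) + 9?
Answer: 48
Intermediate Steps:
J(M) = -10
l(r, I) = -3 (l(r, I) = -4 - 4/(-4) = -4 - 4*(-1/4) = -4 + 1 = -3)
R(u, W) = -5 - W (R(u, W) = -2 + (-3 - W) = -5 - W)
y(s) = 9 + s**2 - 10*s (y(s) = (s**2 - 10*s) + 9 = 9 + s**2 - 10*s)
t = -4 (t = 4*(-1) = -4)
T(k, x) = -4
y(7)*T(-5, R(3, -2)) = (9 + 7**2 - 10*7)*(-4) = (9 + 49 - 70)*(-4) = -12*(-4) = 48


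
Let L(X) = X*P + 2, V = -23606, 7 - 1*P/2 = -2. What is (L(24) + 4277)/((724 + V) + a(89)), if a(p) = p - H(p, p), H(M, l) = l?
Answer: -7/34 ≈ -0.20588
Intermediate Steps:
P = 18 (P = 14 - 2*(-2) = 14 + 4 = 18)
a(p) = 0 (a(p) = p - p = 0)
L(X) = 2 + 18*X (L(X) = X*18 + 2 = 18*X + 2 = 2 + 18*X)
(L(24) + 4277)/((724 + V) + a(89)) = ((2 + 18*24) + 4277)/((724 - 23606) + 0) = ((2 + 432) + 4277)/(-22882 + 0) = (434 + 4277)/(-22882) = 4711*(-1/22882) = -7/34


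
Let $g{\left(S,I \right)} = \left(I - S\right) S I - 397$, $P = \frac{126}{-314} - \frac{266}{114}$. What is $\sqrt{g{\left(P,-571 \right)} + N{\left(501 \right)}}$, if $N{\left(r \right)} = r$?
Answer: $\frac{4 i \sqrt{12301362005}}{471} \approx 941.92 i$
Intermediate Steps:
$P = - \frac{1288}{471}$ ($P = 126 \left(- \frac{1}{314}\right) - \frac{7}{3} = - \frac{63}{157} - \frac{7}{3} = - \frac{1288}{471} \approx -2.7346$)
$g{\left(S,I \right)} = -397 + I S \left(I - S\right)$ ($g{\left(S,I \right)} = S \left(I - S\right) I - 397 = I S \left(I - S\right) - 397 = -397 + I S \left(I - S\right)$)
$\sqrt{g{\left(P,-571 \right)} + N{\left(501 \right)}} = \sqrt{\left(-397 - \frac{1288 \left(-571\right)^{2}}{471} - - 571 \left(- \frac{1288}{471}\right)^{2}\right) + 501} = \sqrt{\left(-397 - \frac{419940808}{471} - \left(-571\right) \frac{1658944}{221841}\right) + 501} = \sqrt{\left(-397 - \frac{419940808}{471} + \frac{947257024}{221841}\right) + 501} = \sqrt{- \frac{196932934421}{221841} + 501} = \sqrt{- \frac{196821792080}{221841}} = \frac{4 i \sqrt{12301362005}}{471}$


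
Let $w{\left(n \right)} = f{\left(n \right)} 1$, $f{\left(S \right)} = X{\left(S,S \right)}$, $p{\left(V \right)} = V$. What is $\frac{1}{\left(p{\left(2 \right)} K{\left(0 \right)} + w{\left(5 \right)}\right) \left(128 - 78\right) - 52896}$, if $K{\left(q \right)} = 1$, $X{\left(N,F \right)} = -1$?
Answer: $- \frac{1}{52846} \approx -1.8923 \cdot 10^{-5}$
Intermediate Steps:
$f{\left(S \right)} = -1$
$w{\left(n \right)} = -1$ ($w{\left(n \right)} = \left(-1\right) 1 = -1$)
$\frac{1}{\left(p{\left(2 \right)} K{\left(0 \right)} + w{\left(5 \right)}\right) \left(128 - 78\right) - 52896} = \frac{1}{\left(2 \cdot 1 - 1\right) \left(128 - 78\right) - 52896} = \frac{1}{\left(2 - 1\right) 50 - 52896} = \frac{1}{1 \cdot 50 - 52896} = \frac{1}{50 - 52896} = \frac{1}{-52846} = - \frac{1}{52846}$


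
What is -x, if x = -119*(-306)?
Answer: -36414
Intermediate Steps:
x = 36414
-x = -1*36414 = -36414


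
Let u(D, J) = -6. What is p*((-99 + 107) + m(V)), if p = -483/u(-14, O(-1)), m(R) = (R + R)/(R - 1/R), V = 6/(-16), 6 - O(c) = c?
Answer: 33971/55 ≈ 617.65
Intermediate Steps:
O(c) = 6 - c
V = -3/8 (V = 6*(-1/16) = -3/8 ≈ -0.37500)
m(R) = 2*R/(R - 1/R) (m(R) = (2*R)/(R - 1/R) = 2*R/(R - 1/R))
p = 161/2 (p = -483/(-6) = -483*(-1/6) = 161/2 ≈ 80.500)
p*((-99 + 107) + m(V)) = 161*((-99 + 107) + 2*(-3/8)**2/(-1 + (-3/8)**2))/2 = 161*(8 + 2*(9/64)/(-1 + 9/64))/2 = 161*(8 + 2*(9/64)/(-55/64))/2 = 161*(8 + 2*(9/64)*(-64/55))/2 = 161*(8 - 18/55)/2 = (161/2)*(422/55) = 33971/55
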